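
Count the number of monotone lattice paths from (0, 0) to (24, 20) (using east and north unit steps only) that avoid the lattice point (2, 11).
Number of paths = 1759466864220

Total paths from (0, 0) to (24, 20): C(44, 24) = 1761039350070. Paths through (2, 11): (paths (0, 0) → (2, 11)) × (paths (2, 11) → (24, 20)) = C(13, 2) · C(31, 22) = 78 · 20160075 = 1572485850. Avoidance count = 1761039350070 − 1572485850 = 1759466864220.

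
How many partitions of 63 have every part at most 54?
p(63, parts ≤ 54) = 1505432

Use the recurrence p(n, m) = p(n, m−1) + p(n−m, m): either the largest part is < m (count p(n, m−1)) or the largest part is exactly m (remove one copy of m, count p(n−m, m)). With p(0, ·) = 1 this gives p(63, parts ≤ 54) = 1505432. (By conjugating Young diagrams, this also counts partitions of 63 into at most 54 parts.)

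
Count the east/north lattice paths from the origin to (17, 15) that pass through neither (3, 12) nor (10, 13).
Number of paths = 524357984

Inclusion–exclusion. Total paths: C(32, 17) = 565722720. Through P₁: C(15, 3)·C(17, 14) = 309400. Through P₂: C(23, 10)·C(9, 7) = 41186376. Since P₁ is strictly southwest of P₂, a monotone path through both must visit P₁ then P₂; paths through both = C(15, 3)·C(8, 7)·C(9, 7) = 131040. Avoid both = 565722720 − 309400 − 41186376 + 131040 = 524357984.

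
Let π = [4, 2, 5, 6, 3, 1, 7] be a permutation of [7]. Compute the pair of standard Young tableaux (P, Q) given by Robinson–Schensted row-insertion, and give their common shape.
P = [1, 3, 6, 7] / [2, 5] / [4];  Q = [1, 3, 4, 7] / [2, 5] / [6];  common shape = (4, 2, 1)

Row-insert the values π_1, π_2, … into P one at a time, bumping the leftmost entry strictly greater than the inserted value down to the next row. The recording tableau Q records, in position (i, j), the step at which that cell was added to P.
  Insert 4 (step 1): P = [4];  Q = [1]
  Insert 2 (step 2): P = [2] / [4];  Q = [1] / [2]
  Insert 5 (step 3): P = [2, 5] / [4];  Q = [1, 3] / [2]
  Insert 6 (step 4): P = [2, 5, 6] / [4];  Q = [1, 3, 4] / [2]
  Insert 3 (step 5): P = [2, 3, 6] / [4, 5];  Q = [1, 3, 4] / [2, 5]
  Insert 1 (step 6): P = [1, 3, 6] / [2, 5] / [4];  Q = [1, 3, 4] / [2, 5] / [6]
  Insert 7 (step 7): P = [1, 3, 6, 7] / [2, 5] / [4];  Q = [1, 3, 4, 7] / [2, 5] / [6]
Final shape: (4, 2, 1).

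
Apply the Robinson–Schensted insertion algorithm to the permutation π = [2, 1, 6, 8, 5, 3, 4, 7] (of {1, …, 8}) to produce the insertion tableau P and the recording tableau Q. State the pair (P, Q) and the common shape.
P = [1, 3, 4, 7] / [2, 5, 8] / [6];  Q = [1, 3, 4, 8] / [2, 5, 7] / [6];  common shape = (4, 3, 1)

Row-insert the values π_1, π_2, … into P one at a time, bumping the leftmost entry strictly greater than the inserted value down to the next row. The recording tableau Q records, in position (i, j), the step at which that cell was added to P.
  Insert 2 (step 1): P = [2];  Q = [1]
  Insert 1 (step 2): P = [1] / [2];  Q = [1] / [2]
  Insert 6 (step 3): P = [1, 6] / [2];  Q = [1, 3] / [2]
  Insert 8 (step 4): P = [1, 6, 8] / [2];  Q = [1, 3, 4] / [2]
  Insert 5 (step 5): P = [1, 5, 8] / [2, 6];  Q = [1, 3, 4] / [2, 5]
  Insert 3 (step 6): P = [1, 3, 8] / [2, 5] / [6];  Q = [1, 3, 4] / [2, 5] / [6]
  Insert 4 (step 7): P = [1, 3, 4] / [2, 5, 8] / [6];  Q = [1, 3, 4] / [2, 5, 7] / [6]
  Insert 7 (step 8): P = [1, 3, 4, 7] / [2, 5, 8] / [6];  Q = [1, 3, 4, 8] / [2, 5, 7] / [6]
Final shape: (4, 3, 1).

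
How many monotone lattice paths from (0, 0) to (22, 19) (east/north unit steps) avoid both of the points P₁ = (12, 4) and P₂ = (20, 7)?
Number of paths = 238660043570

Inclusion–exclusion. Total paths: C(41, 22) = 244662670200. Through P₁: C(16, 12)·C(25, 10) = 5949143200. Through P₂: C(27, 20)·C(14, 2) = 80810730. Since P₁ is strictly southwest of P₂, a monotone path through both must visit P₁ then P₂; paths through both = C(16, 12)·C(11, 8)·C(14, 2) = 27327300. Avoid both = 244662670200 − 5949143200 − 80810730 + 27327300 = 238660043570.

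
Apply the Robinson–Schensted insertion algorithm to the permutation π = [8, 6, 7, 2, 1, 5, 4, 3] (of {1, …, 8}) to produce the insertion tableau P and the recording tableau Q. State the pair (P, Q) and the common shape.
P = [1, 3] / [2, 4] / [5, 7] / [6] / [8];  Q = [1, 3] / [2, 6] / [4, 7] / [5] / [8];  common shape = (2, 2, 2, 1, 1)

Row-insert the values π_1, π_2, … into P one at a time, bumping the leftmost entry strictly greater than the inserted value down to the next row. The recording tableau Q records, in position (i, j), the step at which that cell was added to P.
  Insert 8 (step 1): P = [8];  Q = [1]
  Insert 6 (step 2): P = [6] / [8];  Q = [1] / [2]
  Insert 7 (step 3): P = [6, 7] / [8];  Q = [1, 3] / [2]
  Insert 2 (step 4): P = [2, 7] / [6] / [8];  Q = [1, 3] / [2] / [4]
  Insert 1 (step 5): P = [1, 7] / [2] / [6] / [8];  Q = [1, 3] / [2] / [4] / [5]
  Insert 5 (step 6): P = [1, 5] / [2, 7] / [6] / [8];  Q = [1, 3] / [2, 6] / [4] / [5]
  Insert 4 (step 7): P = [1, 4] / [2, 5] / [6, 7] / [8];  Q = [1, 3] / [2, 6] / [4, 7] / [5]
  Insert 3 (step 8): P = [1, 3] / [2, 4] / [5, 7] / [6] / [8];  Q = [1, 3] / [2, 6] / [4, 7] / [5] / [8]
Final shape: (2, 2, 2, 1, 1).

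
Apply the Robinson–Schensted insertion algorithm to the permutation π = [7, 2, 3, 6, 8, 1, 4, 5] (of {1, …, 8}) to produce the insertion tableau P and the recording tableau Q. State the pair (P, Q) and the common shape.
P = [1, 3, 4, 5] / [2, 6, 8] / [7];  Q = [1, 3, 4, 5] / [2, 7, 8] / [6];  common shape = (4, 3, 1)

Row-insert the values π_1, π_2, … into P one at a time, bumping the leftmost entry strictly greater than the inserted value down to the next row. The recording tableau Q records, in position (i, j), the step at which that cell was added to P.
  Insert 7 (step 1): P = [7];  Q = [1]
  Insert 2 (step 2): P = [2] / [7];  Q = [1] / [2]
  Insert 3 (step 3): P = [2, 3] / [7];  Q = [1, 3] / [2]
  Insert 6 (step 4): P = [2, 3, 6] / [7];  Q = [1, 3, 4] / [2]
  Insert 8 (step 5): P = [2, 3, 6, 8] / [7];  Q = [1, 3, 4, 5] / [2]
  Insert 1 (step 6): P = [1, 3, 6, 8] / [2] / [7];  Q = [1, 3, 4, 5] / [2] / [6]
  Insert 4 (step 7): P = [1, 3, 4, 8] / [2, 6] / [7];  Q = [1, 3, 4, 5] / [2, 7] / [6]
  Insert 5 (step 8): P = [1, 3, 4, 5] / [2, 6, 8] / [7];  Q = [1, 3, 4, 5] / [2, 7, 8] / [6]
Final shape: (4, 3, 1).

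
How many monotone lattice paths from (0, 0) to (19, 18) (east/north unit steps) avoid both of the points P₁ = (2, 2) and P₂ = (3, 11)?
Number of paths = 10597285512

Inclusion–exclusion. Total paths: C(37, 19) = 17672631900. Through P₁: C(4, 2)·C(33, 17) = 7000818660. Through P₂: C(14, 3)·C(23, 16) = 89237148. Since P₁ is strictly southwest of P₂, a monotone path through both must visit P₁ then P₂; paths through both = C(4, 2)·C(10, 1)·C(23, 16) = 14709420. Avoid both = 17672631900 − 7000818660 − 89237148 + 14709420 = 10597285512.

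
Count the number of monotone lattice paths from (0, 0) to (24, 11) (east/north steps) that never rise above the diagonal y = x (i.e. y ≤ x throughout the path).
Number of paths = 233646504

By the reflection principle (André's argument), the number of monotone paths to (24, 11) with n ≤ m that never go above y = x is C(35, 24) − C(35, 25) = 417225900 − 183579396 = 233646504.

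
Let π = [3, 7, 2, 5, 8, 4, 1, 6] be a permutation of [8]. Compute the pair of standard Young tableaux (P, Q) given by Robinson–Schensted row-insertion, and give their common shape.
P = [1, 4, 6] / [2, 5, 8] / [3] / [7];  Q = [1, 2, 5] / [3, 4, 8] / [6] / [7];  common shape = (3, 3, 1, 1)

Row-insert the values π_1, π_2, … into P one at a time, bumping the leftmost entry strictly greater than the inserted value down to the next row. The recording tableau Q records, in position (i, j), the step at which that cell was added to P.
  Insert 3 (step 1): P = [3];  Q = [1]
  Insert 7 (step 2): P = [3, 7];  Q = [1, 2]
  Insert 2 (step 3): P = [2, 7] / [3];  Q = [1, 2] / [3]
  Insert 5 (step 4): P = [2, 5] / [3, 7];  Q = [1, 2] / [3, 4]
  Insert 8 (step 5): P = [2, 5, 8] / [3, 7];  Q = [1, 2, 5] / [3, 4]
  Insert 4 (step 6): P = [2, 4, 8] / [3, 5] / [7];  Q = [1, 2, 5] / [3, 4] / [6]
  Insert 1 (step 7): P = [1, 4, 8] / [2, 5] / [3] / [7];  Q = [1, 2, 5] / [3, 4] / [6] / [7]
  Insert 6 (step 8): P = [1, 4, 6] / [2, 5, 8] / [3] / [7];  Q = [1, 2, 5] / [3, 4, 8] / [6] / [7]
Final shape: (3, 3, 1, 1).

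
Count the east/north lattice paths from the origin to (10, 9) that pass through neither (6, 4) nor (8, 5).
Number of paths = 56063

Inclusion–exclusion. Total paths: C(19, 10) = 92378. Through P₁: C(10, 6)·C(9, 4) = 26460. Through P₂: C(13, 8)·C(6, 2) = 19305. Since P₁ is strictly southwest of P₂, a monotone path through both must visit P₁ then P₂; paths through both = C(10, 6)·C(3, 2)·C(6, 2) = 9450. Avoid both = 92378 − 26460 − 19305 + 9450 = 56063.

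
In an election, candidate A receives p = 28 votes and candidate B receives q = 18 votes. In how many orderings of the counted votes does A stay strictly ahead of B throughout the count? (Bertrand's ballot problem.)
Strict-lead orderings = 612815891050

Total orderings of the 46 votes with 28 for A: C(46, 28) = 2818953098830. By the Bertrand ballot formula (Cycle Lemma / reflection principle), the number of orderings in which A is strictly ahead of B throughout is (p − q)/(p + q) · C(p + q, p) = (28 − 18)/(28 + 18) · 2818953098830 = 612815891050.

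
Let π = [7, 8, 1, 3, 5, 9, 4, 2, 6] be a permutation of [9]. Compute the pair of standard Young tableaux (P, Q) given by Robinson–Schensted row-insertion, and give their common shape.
P = [1, 2, 4, 6] / [3, 8, 9] / [5] / [7];  Q = [1, 2, 5, 6] / [3, 4, 9] / [7] / [8];  common shape = (4, 3, 1, 1)

Row-insert the values π_1, π_2, … into P one at a time, bumping the leftmost entry strictly greater than the inserted value down to the next row. The recording tableau Q records, in position (i, j), the step at which that cell was added to P.
  Insert 7 (step 1): P = [7];  Q = [1]
  Insert 8 (step 2): P = [7, 8];  Q = [1, 2]
  Insert 1 (step 3): P = [1, 8] / [7];  Q = [1, 2] / [3]
  Insert 3 (step 4): P = [1, 3] / [7, 8];  Q = [1, 2] / [3, 4]
  Insert 5 (step 5): P = [1, 3, 5] / [7, 8];  Q = [1, 2, 5] / [3, 4]
  Insert 9 (step 6): P = [1, 3, 5, 9] / [7, 8];  Q = [1, 2, 5, 6] / [3, 4]
  Insert 4 (step 7): P = [1, 3, 4, 9] / [5, 8] / [7];  Q = [1, 2, 5, 6] / [3, 4] / [7]
  Insert 2 (step 8): P = [1, 2, 4, 9] / [3, 8] / [5] / [7];  Q = [1, 2, 5, 6] / [3, 4] / [7] / [8]
  Insert 6 (step 9): P = [1, 2, 4, 6] / [3, 8, 9] / [5] / [7];  Q = [1, 2, 5, 6] / [3, 4, 9] / [7] / [8]
Final shape: (4, 3, 1, 1).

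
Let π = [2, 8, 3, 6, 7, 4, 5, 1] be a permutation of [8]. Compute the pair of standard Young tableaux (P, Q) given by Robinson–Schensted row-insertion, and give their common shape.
P = [1, 3, 4, 5] / [2, 7] / [6] / [8];  Q = [1, 2, 4, 5] / [3, 7] / [6] / [8];  common shape = (4, 2, 1, 1)

Row-insert the values π_1, π_2, … into P one at a time, bumping the leftmost entry strictly greater than the inserted value down to the next row. The recording tableau Q records, in position (i, j), the step at which that cell was added to P.
  Insert 2 (step 1): P = [2];  Q = [1]
  Insert 8 (step 2): P = [2, 8];  Q = [1, 2]
  Insert 3 (step 3): P = [2, 3] / [8];  Q = [1, 2] / [3]
  Insert 6 (step 4): P = [2, 3, 6] / [8];  Q = [1, 2, 4] / [3]
  Insert 7 (step 5): P = [2, 3, 6, 7] / [8];  Q = [1, 2, 4, 5] / [3]
  Insert 4 (step 6): P = [2, 3, 4, 7] / [6] / [8];  Q = [1, 2, 4, 5] / [3] / [6]
  Insert 5 (step 7): P = [2, 3, 4, 5] / [6, 7] / [8];  Q = [1, 2, 4, 5] / [3, 7] / [6]
  Insert 1 (step 8): P = [1, 3, 4, 5] / [2, 7] / [6] / [8];  Q = [1, 2, 4, 5] / [3, 7] / [6] / [8]
Final shape: (4, 2, 1, 1).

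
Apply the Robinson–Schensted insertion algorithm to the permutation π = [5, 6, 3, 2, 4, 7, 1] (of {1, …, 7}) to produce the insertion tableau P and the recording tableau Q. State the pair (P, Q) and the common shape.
P = [1, 4, 7] / [2, 6] / [3] / [5];  Q = [1, 2, 6] / [3, 5] / [4] / [7];  common shape = (3, 2, 1, 1)

Row-insert the values π_1, π_2, … into P one at a time, bumping the leftmost entry strictly greater than the inserted value down to the next row. The recording tableau Q records, in position (i, j), the step at which that cell was added to P.
  Insert 5 (step 1): P = [5];  Q = [1]
  Insert 6 (step 2): P = [5, 6];  Q = [1, 2]
  Insert 3 (step 3): P = [3, 6] / [5];  Q = [1, 2] / [3]
  Insert 2 (step 4): P = [2, 6] / [3] / [5];  Q = [1, 2] / [3] / [4]
  Insert 4 (step 5): P = [2, 4] / [3, 6] / [5];  Q = [1, 2] / [3, 5] / [4]
  Insert 7 (step 6): P = [2, 4, 7] / [3, 6] / [5];  Q = [1, 2, 6] / [3, 5] / [4]
  Insert 1 (step 7): P = [1, 4, 7] / [2, 6] / [3] / [5];  Q = [1, 2, 6] / [3, 5] / [4] / [7]
Final shape: (3, 2, 1, 1).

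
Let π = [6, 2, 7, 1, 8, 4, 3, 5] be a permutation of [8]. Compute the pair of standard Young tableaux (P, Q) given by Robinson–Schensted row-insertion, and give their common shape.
P = [1, 3, 5] / [2, 4, 8] / [6, 7];  Q = [1, 3, 5] / [2, 6, 8] / [4, 7];  common shape = (3, 3, 2)

Row-insert the values π_1, π_2, … into P one at a time, bumping the leftmost entry strictly greater than the inserted value down to the next row. The recording tableau Q records, in position (i, j), the step at which that cell was added to P.
  Insert 6 (step 1): P = [6];  Q = [1]
  Insert 2 (step 2): P = [2] / [6];  Q = [1] / [2]
  Insert 7 (step 3): P = [2, 7] / [6];  Q = [1, 3] / [2]
  Insert 1 (step 4): P = [1, 7] / [2] / [6];  Q = [1, 3] / [2] / [4]
  Insert 8 (step 5): P = [1, 7, 8] / [2] / [6];  Q = [1, 3, 5] / [2] / [4]
  Insert 4 (step 6): P = [1, 4, 8] / [2, 7] / [6];  Q = [1, 3, 5] / [2, 6] / [4]
  Insert 3 (step 7): P = [1, 3, 8] / [2, 4] / [6, 7];  Q = [1, 3, 5] / [2, 6] / [4, 7]
  Insert 5 (step 8): P = [1, 3, 5] / [2, 4, 8] / [6, 7];  Q = [1, 3, 5] / [2, 6, 8] / [4, 7]
Final shape: (3, 3, 2).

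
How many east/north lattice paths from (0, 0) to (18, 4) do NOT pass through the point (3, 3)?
Number of paths = 6995

Total paths from (0, 0) to (18, 4): C(22, 18) = 7315. Paths through (3, 3): (paths (0, 0) → (3, 3)) × (paths (3, 3) → (18, 4)) = C(6, 3) · C(16, 15) = 20 · 16 = 320. Avoidance count = 7315 − 320 = 6995.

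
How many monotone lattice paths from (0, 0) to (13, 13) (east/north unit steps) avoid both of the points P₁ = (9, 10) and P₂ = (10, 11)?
Number of paths = 5487770

Inclusion–exclusion. Total paths: C(26, 13) = 10400600. Through P₁: C(19, 9)·C(7, 4) = 3233230. Through P₂: C(21, 10)·C(5, 3) = 3527160. Since P₁ is strictly southwest of P₂, a monotone path through both must visit P₁ then P₂; paths through both = C(19, 9)·C(2, 1)·C(5, 3) = 1847560. Avoid both = 10400600 − 3233230 − 3527160 + 1847560 = 5487770.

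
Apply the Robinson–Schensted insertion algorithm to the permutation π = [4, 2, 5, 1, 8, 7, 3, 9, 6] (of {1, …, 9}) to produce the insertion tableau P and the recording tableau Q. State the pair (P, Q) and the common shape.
P = [1, 3, 6, 9] / [2, 5, 7] / [4, 8];  Q = [1, 3, 5, 8] / [2, 6, 9] / [4, 7];  common shape = (4, 3, 2)

Row-insert the values π_1, π_2, … into P one at a time, bumping the leftmost entry strictly greater than the inserted value down to the next row. The recording tableau Q records, in position (i, j), the step at which that cell was added to P.
  Insert 4 (step 1): P = [4];  Q = [1]
  Insert 2 (step 2): P = [2] / [4];  Q = [1] / [2]
  Insert 5 (step 3): P = [2, 5] / [4];  Q = [1, 3] / [2]
  Insert 1 (step 4): P = [1, 5] / [2] / [4];  Q = [1, 3] / [2] / [4]
  Insert 8 (step 5): P = [1, 5, 8] / [2] / [4];  Q = [1, 3, 5] / [2] / [4]
  Insert 7 (step 6): P = [1, 5, 7] / [2, 8] / [4];  Q = [1, 3, 5] / [2, 6] / [4]
  Insert 3 (step 7): P = [1, 3, 7] / [2, 5] / [4, 8];  Q = [1, 3, 5] / [2, 6] / [4, 7]
  Insert 9 (step 8): P = [1, 3, 7, 9] / [2, 5] / [4, 8];  Q = [1, 3, 5, 8] / [2, 6] / [4, 7]
  Insert 6 (step 9): P = [1, 3, 6, 9] / [2, 5, 7] / [4, 8];  Q = [1, 3, 5, 8] / [2, 6, 9] / [4, 7]
Final shape: (4, 3, 2).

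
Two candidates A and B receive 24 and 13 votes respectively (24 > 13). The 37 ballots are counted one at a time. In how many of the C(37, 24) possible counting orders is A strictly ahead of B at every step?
Strict-lead orderings = 1059111900

Total orderings of the 37 votes with 24 for A: C(37, 24) = 3562467300. By the Bertrand ballot formula (Cycle Lemma / reflection principle), the number of orderings in which A is strictly ahead of B throughout is (p − q)/(p + q) · C(p + q, p) = (24 − 13)/(24 + 13) · 3562467300 = 1059111900.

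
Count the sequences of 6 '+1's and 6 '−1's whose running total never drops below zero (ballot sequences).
C_6 = 132

These ballot sequences are counted by the Catalan number C_n = (1/(n + 1)) · C(2n, n). For n = 6: C_6 = (1/7) · C(12, 6) = 924/7 = 132.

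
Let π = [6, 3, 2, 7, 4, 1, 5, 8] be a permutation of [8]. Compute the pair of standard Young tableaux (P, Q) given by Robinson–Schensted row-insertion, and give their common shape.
P = [1, 4, 5, 8] / [2, 7] / [3] / [6];  Q = [1, 4, 7, 8] / [2, 5] / [3] / [6];  common shape = (4, 2, 1, 1)

Row-insert the values π_1, π_2, … into P one at a time, bumping the leftmost entry strictly greater than the inserted value down to the next row. The recording tableau Q records, in position (i, j), the step at which that cell was added to P.
  Insert 6 (step 1): P = [6];  Q = [1]
  Insert 3 (step 2): P = [3] / [6];  Q = [1] / [2]
  Insert 2 (step 3): P = [2] / [3] / [6];  Q = [1] / [2] / [3]
  Insert 7 (step 4): P = [2, 7] / [3] / [6];  Q = [1, 4] / [2] / [3]
  Insert 4 (step 5): P = [2, 4] / [3, 7] / [6];  Q = [1, 4] / [2, 5] / [3]
  Insert 1 (step 6): P = [1, 4] / [2, 7] / [3] / [6];  Q = [1, 4] / [2, 5] / [3] / [6]
  Insert 5 (step 7): P = [1, 4, 5] / [2, 7] / [3] / [6];  Q = [1, 4, 7] / [2, 5] / [3] / [6]
  Insert 8 (step 8): P = [1, 4, 5, 8] / [2, 7] / [3] / [6];  Q = [1, 4, 7, 8] / [2, 5] / [3] / [6]
Final shape: (4, 2, 1, 1).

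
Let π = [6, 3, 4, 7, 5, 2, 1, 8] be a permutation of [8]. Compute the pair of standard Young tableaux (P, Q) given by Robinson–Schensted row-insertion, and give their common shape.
P = [1, 4, 5, 8] / [2, 7] / [3] / [6];  Q = [1, 3, 4, 8] / [2, 5] / [6] / [7];  common shape = (4, 2, 1, 1)

Row-insert the values π_1, π_2, … into P one at a time, bumping the leftmost entry strictly greater than the inserted value down to the next row. The recording tableau Q records, in position (i, j), the step at which that cell was added to P.
  Insert 6 (step 1): P = [6];  Q = [1]
  Insert 3 (step 2): P = [3] / [6];  Q = [1] / [2]
  Insert 4 (step 3): P = [3, 4] / [6];  Q = [1, 3] / [2]
  Insert 7 (step 4): P = [3, 4, 7] / [6];  Q = [1, 3, 4] / [2]
  Insert 5 (step 5): P = [3, 4, 5] / [6, 7];  Q = [1, 3, 4] / [2, 5]
  Insert 2 (step 6): P = [2, 4, 5] / [3, 7] / [6];  Q = [1, 3, 4] / [2, 5] / [6]
  Insert 1 (step 7): P = [1, 4, 5] / [2, 7] / [3] / [6];  Q = [1, 3, 4] / [2, 5] / [6] / [7]
  Insert 8 (step 8): P = [1, 4, 5, 8] / [2, 7] / [3] / [6];  Q = [1, 3, 4, 8] / [2, 5] / [6] / [7]
Final shape: (4, 2, 1, 1).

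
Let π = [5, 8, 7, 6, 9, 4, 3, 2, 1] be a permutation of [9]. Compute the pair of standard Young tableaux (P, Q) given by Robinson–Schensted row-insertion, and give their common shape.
P = [1, 6, 9] / [2] / [3] / [4] / [5] / [7] / [8];  Q = [1, 2, 5] / [3] / [4] / [6] / [7] / [8] / [9];  common shape = (3, 1, 1, 1, 1, 1, 1)

Row-insert the values π_1, π_2, … into P one at a time, bumping the leftmost entry strictly greater than the inserted value down to the next row. The recording tableau Q records, in position (i, j), the step at which that cell was added to P.
  Insert 5 (step 1): P = [5];  Q = [1]
  Insert 8 (step 2): P = [5, 8];  Q = [1, 2]
  Insert 7 (step 3): P = [5, 7] / [8];  Q = [1, 2] / [3]
  Insert 6 (step 4): P = [5, 6] / [7] / [8];  Q = [1, 2] / [3] / [4]
  Insert 9 (step 5): P = [5, 6, 9] / [7] / [8];  Q = [1, 2, 5] / [3] / [4]
  Insert 4 (step 6): P = [4, 6, 9] / [5] / [7] / [8];  Q = [1, 2, 5] / [3] / [4] / [6]
  Insert 3 (step 7): P = [3, 6, 9] / [4] / [5] / [7] / [8];  Q = [1, 2, 5] / [3] / [4] / [6] / [7]
  Insert 2 (step 8): P = [2, 6, 9] / [3] / [4] / [5] / [7] / [8];  Q = [1, 2, 5] / [3] / [4] / [6] / [7] / [8]
  Insert 1 (step 9): P = [1, 6, 9] / [2] / [3] / [4] / [5] / [7] / [8];  Q = [1, 2, 5] / [3] / [4] / [6] / [7] / [8] / [9]
Final shape: (3, 1, 1, 1, 1, 1, 1).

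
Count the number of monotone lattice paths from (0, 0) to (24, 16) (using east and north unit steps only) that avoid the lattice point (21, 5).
Number of paths = 62828157730

Total paths from (0, 0) to (24, 16): C(40, 24) = 62852101650. Paths through (21, 5): (paths (0, 0) → (21, 5)) × (paths (21, 5) → (24, 16)) = C(26, 21) · C(14, 3) = 65780 · 364 = 23943920. Avoidance count = 62852101650 − 23943920 = 62828157730.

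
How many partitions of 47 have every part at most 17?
p(47, parts ≤ 17) = 101982

Use the recurrence p(n, m) = p(n, m−1) + p(n−m, m): either the largest part is < m (count p(n, m−1)) or the largest part is exactly m (remove one copy of m, count p(n−m, m)). With p(0, ·) = 1 this gives p(47, parts ≤ 17) = 101982. (By conjugating Young diagrams, this also counts partitions of 47 into at most 17 parts.)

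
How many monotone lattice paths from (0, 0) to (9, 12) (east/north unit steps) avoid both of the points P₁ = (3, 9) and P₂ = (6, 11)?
Number of paths = 234746

Inclusion–exclusion. Total paths: C(21, 9) = 293930. Through P₁: C(12, 3)·C(9, 6) = 18480. Through P₂: C(17, 6)·C(4, 3) = 49504. Since P₁ is strictly southwest of P₂, a monotone path through both must visit P₁ then P₂; paths through both = C(12, 3)·C(5, 3)·C(4, 3) = 8800. Avoid both = 293930 − 18480 − 49504 + 8800 = 234746.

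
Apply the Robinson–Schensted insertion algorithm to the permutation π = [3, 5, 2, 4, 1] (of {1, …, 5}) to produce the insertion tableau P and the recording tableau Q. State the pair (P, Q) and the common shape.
P = [1, 4] / [2, 5] / [3];  Q = [1, 2] / [3, 4] / [5];  common shape = (2, 2, 1)

Row-insert the values π_1, π_2, … into P one at a time, bumping the leftmost entry strictly greater than the inserted value down to the next row. The recording tableau Q records, in position (i, j), the step at which that cell was added to P.
  Insert 3 (step 1): P = [3];  Q = [1]
  Insert 5 (step 2): P = [3, 5];  Q = [1, 2]
  Insert 2 (step 3): P = [2, 5] / [3];  Q = [1, 2] / [3]
  Insert 4 (step 4): P = [2, 4] / [3, 5];  Q = [1, 2] / [3, 4]
  Insert 1 (step 5): P = [1, 4] / [2, 5] / [3];  Q = [1, 2] / [3, 4] / [5]
Final shape: (2, 2, 1).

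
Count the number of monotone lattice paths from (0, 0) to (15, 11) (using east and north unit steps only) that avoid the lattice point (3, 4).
Number of paths = 5962580

Total paths from (0, 0) to (15, 11): C(26, 15) = 7726160. Paths through (3, 4): (paths (0, 0) → (3, 4)) × (paths (3, 4) → (15, 11)) = C(7, 3) · C(19, 12) = 35 · 50388 = 1763580. Avoidance count = 7726160 − 1763580 = 5962580.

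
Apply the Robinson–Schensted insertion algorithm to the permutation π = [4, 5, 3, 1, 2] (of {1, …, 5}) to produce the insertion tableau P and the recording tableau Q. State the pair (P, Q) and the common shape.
P = [1, 2] / [3, 5] / [4];  Q = [1, 2] / [3, 5] / [4];  common shape = (2, 2, 1)

Row-insert the values π_1, π_2, … into P one at a time, bumping the leftmost entry strictly greater than the inserted value down to the next row. The recording tableau Q records, in position (i, j), the step at which that cell was added to P.
  Insert 4 (step 1): P = [4];  Q = [1]
  Insert 5 (step 2): P = [4, 5];  Q = [1, 2]
  Insert 3 (step 3): P = [3, 5] / [4];  Q = [1, 2] / [3]
  Insert 1 (step 4): P = [1, 5] / [3] / [4];  Q = [1, 2] / [3] / [4]
  Insert 2 (step 5): P = [1, 2] / [3, 5] / [4];  Q = [1, 2] / [3, 5] / [4]
Final shape: (2, 2, 1).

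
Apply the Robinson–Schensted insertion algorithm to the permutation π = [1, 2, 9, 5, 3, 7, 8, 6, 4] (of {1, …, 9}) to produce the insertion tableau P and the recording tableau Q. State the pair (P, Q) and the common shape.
P = [1, 2, 3, 4, 8] / [5, 6] / [7] / [9];  Q = [1, 2, 3, 6, 7] / [4, 8] / [5] / [9];  common shape = (5, 2, 1, 1)

Row-insert the values π_1, π_2, … into P one at a time, bumping the leftmost entry strictly greater than the inserted value down to the next row. The recording tableau Q records, in position (i, j), the step at which that cell was added to P.
  Insert 1 (step 1): P = [1];  Q = [1]
  Insert 2 (step 2): P = [1, 2];  Q = [1, 2]
  Insert 9 (step 3): P = [1, 2, 9];  Q = [1, 2, 3]
  Insert 5 (step 4): P = [1, 2, 5] / [9];  Q = [1, 2, 3] / [4]
  Insert 3 (step 5): P = [1, 2, 3] / [5] / [9];  Q = [1, 2, 3] / [4] / [5]
  Insert 7 (step 6): P = [1, 2, 3, 7] / [5] / [9];  Q = [1, 2, 3, 6] / [4] / [5]
  Insert 8 (step 7): P = [1, 2, 3, 7, 8] / [5] / [9];  Q = [1, 2, 3, 6, 7] / [4] / [5]
  Insert 6 (step 8): P = [1, 2, 3, 6, 8] / [5, 7] / [9];  Q = [1, 2, 3, 6, 7] / [4, 8] / [5]
  Insert 4 (step 9): P = [1, 2, 3, 4, 8] / [5, 6] / [7] / [9];  Q = [1, 2, 3, 6, 7] / [4, 8] / [5] / [9]
Final shape: (5, 2, 1, 1).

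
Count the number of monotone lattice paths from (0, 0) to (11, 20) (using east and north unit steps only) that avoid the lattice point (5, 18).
Number of paths = 83730143

Total paths from (0, 0) to (11, 20): C(31, 11) = 84672315. Paths through (5, 18): (paths (0, 0) → (5, 18)) × (paths (5, 18) → (11, 20)) = C(23, 5) · C(8, 6) = 33649 · 28 = 942172. Avoidance count = 84672315 − 942172 = 83730143.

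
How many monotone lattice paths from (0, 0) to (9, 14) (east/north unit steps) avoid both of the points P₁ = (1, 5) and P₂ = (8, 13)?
Number of paths = 341570

Inclusion–exclusion. Total paths: C(23, 9) = 817190. Through P₁: C(6, 1)·C(17, 8) = 145860. Through P₂: C(21, 8)·C(2, 1) = 406980. Since P₁ is strictly southwest of P₂, a monotone path through both must visit P₁ then P₂; paths through both = C(6, 1)·C(15, 7)·C(2, 1) = 77220. Avoid both = 817190 − 145860 − 406980 + 77220 = 341570.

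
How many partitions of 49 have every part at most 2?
p(49, parts ≤ 2) = 25

Use the recurrence p(n, m) = p(n, m−1) + p(n−m, m): either the largest part is < m (count p(n, m−1)) or the largest part is exactly m (remove one copy of m, count p(n−m, m)). With p(0, ·) = 1 this gives p(49, parts ≤ 2) = 25. (By conjugating Young diagrams, this also counts partitions of 49 into at most 2 parts.)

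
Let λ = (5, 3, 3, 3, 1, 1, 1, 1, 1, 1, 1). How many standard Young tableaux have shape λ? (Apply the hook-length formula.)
# SYT of shape (5, 3, 3, 3, 1, 1, 1, 1, 1, 1, 1) = 42325920

Hook-length formula: f^λ = n! / Π hook(c), product over all cells c of the Young diagram. For λ = (5, 3, 3, 3, 1, 1, 1, 1, 1, 1, 1), n = 21 boxes. Hook lengths by row (left-to-right, top-to-bottom): [15, 7, 6, 2, 1]; [12, 4, 3]; [11, 3, 2]; [10, 2, 1]; [7]; [6]; [5]; [4]; [3]; [2]; [1]. Product of hooks = 1207084032000. So f^λ = 21! / 1207084032000 = 51090942171709440000 / 1207084032000 = 42325920.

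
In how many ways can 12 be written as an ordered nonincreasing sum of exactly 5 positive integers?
p(12, 5 parts) = 13

Partitions of n into exactly k parts ↔ partitions of n − k into at most k parts (subtract 1 from each part). For n = 12, k = 5, the partitions are: 8+1+1+1+1, 7+2+1+1+1, 6+3+1+1+1, 6+2+2+1+1, 5+4+1+1+1, 5+3+2+1+1, 5+2+2+2+1, 4+4+2+1+1, 4+3+3+1+1, 4+3+2+2+1, 4+2+2+2+2, 3+3+3+2+1, 3+3+2+2+2. Count = 13.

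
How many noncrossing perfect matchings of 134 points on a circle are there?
C_67 = 22033725021956517463358552614056949950

These noncrossing handshakes are counted by the Catalan number C_n = (1/(n + 1)) · C(2n, n). For n = 67: C_67 = (1/68) · C(134, 67) = 1498293301493043187508381577755872596600/68 = 22033725021956517463358552614056949950.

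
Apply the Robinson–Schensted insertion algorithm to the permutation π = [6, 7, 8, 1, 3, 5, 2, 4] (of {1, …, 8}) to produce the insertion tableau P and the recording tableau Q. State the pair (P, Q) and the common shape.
P = [1, 2, 4] / [3, 5, 8] / [6, 7];  Q = [1, 2, 3] / [4, 5, 6] / [7, 8];  common shape = (3, 3, 2)

Row-insert the values π_1, π_2, … into P one at a time, bumping the leftmost entry strictly greater than the inserted value down to the next row. The recording tableau Q records, in position (i, j), the step at which that cell was added to P.
  Insert 6 (step 1): P = [6];  Q = [1]
  Insert 7 (step 2): P = [6, 7];  Q = [1, 2]
  Insert 8 (step 3): P = [6, 7, 8];  Q = [1, 2, 3]
  Insert 1 (step 4): P = [1, 7, 8] / [6];  Q = [1, 2, 3] / [4]
  Insert 3 (step 5): P = [1, 3, 8] / [6, 7];  Q = [1, 2, 3] / [4, 5]
  Insert 5 (step 6): P = [1, 3, 5] / [6, 7, 8];  Q = [1, 2, 3] / [4, 5, 6]
  Insert 2 (step 7): P = [1, 2, 5] / [3, 7, 8] / [6];  Q = [1, 2, 3] / [4, 5, 6] / [7]
  Insert 4 (step 8): P = [1, 2, 4] / [3, 5, 8] / [6, 7];  Q = [1, 2, 3] / [4, 5, 6] / [7, 8]
Final shape: (3, 3, 2).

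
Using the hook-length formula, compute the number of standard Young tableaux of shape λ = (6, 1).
# SYT of shape (6, 1) = 6

Hook-length formula: f^λ = n! / Π hook(c), product over all cells c of the Young diagram. For λ = (6, 1), n = 7 boxes. Hook lengths by row (left-to-right, top-to-bottom): [7, 5, 4, 3, 2, 1]; [1]. Product of hooks = 840. So f^λ = 7! / 840 = 5040 / 840 = 6.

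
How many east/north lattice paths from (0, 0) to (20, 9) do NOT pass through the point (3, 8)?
Number of paths = 10012035

Total paths from (0, 0) to (20, 9): C(29, 20) = 10015005. Paths through (3, 8): (paths (0, 0) → (3, 8)) × (paths (3, 8) → (20, 9)) = C(11, 3) · C(18, 17) = 165 · 18 = 2970. Avoidance count = 10015005 − 2970 = 10012035.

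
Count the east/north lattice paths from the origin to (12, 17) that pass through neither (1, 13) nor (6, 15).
Number of paths = 50365665

Inclusion–exclusion. Total paths: C(29, 12) = 51895935. Through P₁: C(14, 1)·C(15, 11) = 19110. Through P₂: C(21, 6)·C(8, 6) = 1519392. Since P₁ is strictly southwest of P₂, a monotone path through both must visit P₁ then P₂; paths through both = C(14, 1)·C(7, 5)·C(8, 6) = 8232. Avoid both = 51895935 − 19110 − 1519392 + 8232 = 50365665.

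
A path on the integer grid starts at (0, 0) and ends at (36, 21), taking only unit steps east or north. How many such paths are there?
Number of paths = 2132379668729310

A monotone lattice path from (0, 0) to (36, 21) consists of 36 east steps and 21 north steps in some order, so it is determined by which 36 of the 57 steps are east. The count is C(57, 36) = 2132379668729310.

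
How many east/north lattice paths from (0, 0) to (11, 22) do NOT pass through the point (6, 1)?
Number of paths = 193076260

Total paths from (0, 0) to (11, 22): C(33, 11) = 193536720. Paths through (6, 1): (paths (0, 0) → (6, 1)) × (paths (6, 1) → (11, 22)) = C(7, 6) · C(26, 5) = 7 · 65780 = 460460. Avoidance count = 193536720 − 460460 = 193076260.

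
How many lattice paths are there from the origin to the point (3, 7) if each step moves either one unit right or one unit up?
Number of paths = 120

A monotone lattice path from (0, 0) to (3, 7) consists of 3 east steps and 7 north steps in some order, so it is determined by which 3 of the 10 steps are east. The count is C(10, 3) = 120.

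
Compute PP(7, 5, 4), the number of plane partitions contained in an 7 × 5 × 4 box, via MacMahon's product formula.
PP(7, 5, 4) = 868489479

Evaluate the triple product over i = 1..7, j = 1..5, k = 1..4. The factors are (2/1) · (3/2) · (4/3) · (5/4) · (3/2) · (4/3) · (5/4) · (6/5) · … (140 factors total). The numerators and denominators telescope so the product is an integer; carrying out the multiplication exactly gives PP(7, 5, 4) = 868489479.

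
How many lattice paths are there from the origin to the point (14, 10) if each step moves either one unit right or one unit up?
Number of paths = 1961256

A monotone lattice path from (0, 0) to (14, 10) consists of 14 east steps and 10 north steps in some order, so it is determined by which 14 of the 24 steps are east. The count is C(24, 14) = 1961256.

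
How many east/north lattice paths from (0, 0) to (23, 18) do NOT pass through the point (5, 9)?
Number of paths = 192729616950

Total paths from (0, 0) to (23, 18): C(41, 23) = 202112640600. Paths through (5, 9): (paths (0, 0) → (5, 9)) × (paths (5, 9) → (23, 18)) = C(14, 5) · C(27, 18) = 2002 · 4686825 = 9383023650. Avoidance count = 202112640600 − 9383023650 = 192729616950.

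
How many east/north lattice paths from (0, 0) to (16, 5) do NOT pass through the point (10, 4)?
Number of paths = 13342

Total paths from (0, 0) to (16, 5): C(21, 16) = 20349. Paths through (10, 4): (paths (0, 0) → (10, 4)) × (paths (10, 4) → (16, 5)) = C(14, 10) · C(7, 6) = 1001 · 7 = 7007. Avoidance count = 20349 − 7007 = 13342.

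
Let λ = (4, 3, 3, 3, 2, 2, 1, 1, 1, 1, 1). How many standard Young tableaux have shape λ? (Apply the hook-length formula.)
# SYT of shape (4, 3, 3, 3, 2, 2, 1, 1, 1, 1, 1) = 157134978

Hook-length formula: f^λ = n! / Π hook(c), product over all cells c of the Young diagram. For λ = (4, 3, 3, 3, 2, 2, 1, 1, 1, 1, 1), n = 22 boxes. Hook lengths by row (left-to-right, top-to-bottom): [14, 8, 5, 1]; [12, 6, 3]; [11, 5, 2]; [10, 4, 1]; [8, 2]; [7, 1]; [5]; [4]; [3]; [2]; [1]. Product of hooks = 7153090560000. So f^λ = 22! / 7153090560000 = 1124000727777607680000 / 7153090560000 = 157134978.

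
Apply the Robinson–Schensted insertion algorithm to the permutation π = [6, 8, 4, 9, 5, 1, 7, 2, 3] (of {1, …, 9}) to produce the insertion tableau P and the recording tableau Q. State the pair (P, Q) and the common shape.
P = [1, 2, 3] / [4, 5, 7] / [6, 8, 9];  Q = [1, 2, 4] / [3, 5, 7] / [6, 8, 9];  common shape = (3, 3, 3)

Row-insert the values π_1, π_2, … into P one at a time, bumping the leftmost entry strictly greater than the inserted value down to the next row. The recording tableau Q records, in position (i, j), the step at which that cell was added to P.
  Insert 6 (step 1): P = [6];  Q = [1]
  Insert 8 (step 2): P = [6, 8];  Q = [1, 2]
  Insert 4 (step 3): P = [4, 8] / [6];  Q = [1, 2] / [3]
  Insert 9 (step 4): P = [4, 8, 9] / [6];  Q = [1, 2, 4] / [3]
  Insert 5 (step 5): P = [4, 5, 9] / [6, 8];  Q = [1, 2, 4] / [3, 5]
  Insert 1 (step 6): P = [1, 5, 9] / [4, 8] / [6];  Q = [1, 2, 4] / [3, 5] / [6]
  Insert 7 (step 7): P = [1, 5, 7] / [4, 8, 9] / [6];  Q = [1, 2, 4] / [3, 5, 7] / [6]
  Insert 2 (step 8): P = [1, 2, 7] / [4, 5, 9] / [6, 8];  Q = [1, 2, 4] / [3, 5, 7] / [6, 8]
  Insert 3 (step 9): P = [1, 2, 3] / [4, 5, 7] / [6, 8, 9];  Q = [1, 2, 4] / [3, 5, 7] / [6, 8, 9]
Final shape: (3, 3, 3).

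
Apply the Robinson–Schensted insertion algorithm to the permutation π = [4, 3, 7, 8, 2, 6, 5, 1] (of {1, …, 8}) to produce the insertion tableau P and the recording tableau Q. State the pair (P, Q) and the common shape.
P = [1, 5, 8] / [2, 6] / [3, 7] / [4];  Q = [1, 3, 4] / [2, 6] / [5, 7] / [8];  common shape = (3, 2, 2, 1)

Row-insert the values π_1, π_2, … into P one at a time, bumping the leftmost entry strictly greater than the inserted value down to the next row. The recording tableau Q records, in position (i, j), the step at which that cell was added to P.
  Insert 4 (step 1): P = [4];  Q = [1]
  Insert 3 (step 2): P = [3] / [4];  Q = [1] / [2]
  Insert 7 (step 3): P = [3, 7] / [4];  Q = [1, 3] / [2]
  Insert 8 (step 4): P = [3, 7, 8] / [4];  Q = [1, 3, 4] / [2]
  Insert 2 (step 5): P = [2, 7, 8] / [3] / [4];  Q = [1, 3, 4] / [2] / [5]
  Insert 6 (step 6): P = [2, 6, 8] / [3, 7] / [4];  Q = [1, 3, 4] / [2, 6] / [5]
  Insert 5 (step 7): P = [2, 5, 8] / [3, 6] / [4, 7];  Q = [1, 3, 4] / [2, 6] / [5, 7]
  Insert 1 (step 8): P = [1, 5, 8] / [2, 6] / [3, 7] / [4];  Q = [1, 3, 4] / [2, 6] / [5, 7] / [8]
Final shape: (3, 2, 2, 1).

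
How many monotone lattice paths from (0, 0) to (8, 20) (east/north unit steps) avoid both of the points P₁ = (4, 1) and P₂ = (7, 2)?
Number of paths = 3063526

Inclusion–exclusion. Total paths: C(28, 8) = 3108105. Through P₁: C(5, 4)·C(23, 4) = 44275. Through P₂: C(9, 7)·C(19, 1) = 684. Since P₁ is strictly southwest of P₂, a monotone path through both must visit P₁ then P₂; paths through both = C(5, 4)·C(4, 3)·C(19, 1) = 380. Avoid both = 3108105 − 44275 − 684 + 380 = 3063526.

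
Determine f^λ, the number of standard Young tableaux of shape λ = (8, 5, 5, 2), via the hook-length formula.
# SYT of shape (8, 5, 5, 2) = 30232800

Hook-length formula: f^λ = n! / Π hook(c), product over all cells c of the Young diagram. For λ = (8, 5, 5, 2), n = 20 boxes. Hook lengths by row (left-to-right, top-to-bottom): [11, 10, 8, 7, 6, 3, 2, 1]; [7, 6, 4, 3, 2]; [6, 5, 3, 2, 1]; [2, 1]. Product of hooks = 80472268800. So f^λ = 20! / 80472268800 = 2432902008176640000 / 80472268800 = 30232800.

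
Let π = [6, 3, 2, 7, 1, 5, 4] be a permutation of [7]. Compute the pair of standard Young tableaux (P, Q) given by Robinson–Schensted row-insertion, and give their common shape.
P = [1, 4] / [2, 5] / [3, 7] / [6];  Q = [1, 4] / [2, 6] / [3, 7] / [5];  common shape = (2, 2, 2, 1)

Row-insert the values π_1, π_2, … into P one at a time, bumping the leftmost entry strictly greater than the inserted value down to the next row. The recording tableau Q records, in position (i, j), the step at which that cell was added to P.
  Insert 6 (step 1): P = [6];  Q = [1]
  Insert 3 (step 2): P = [3] / [6];  Q = [1] / [2]
  Insert 2 (step 3): P = [2] / [3] / [6];  Q = [1] / [2] / [3]
  Insert 7 (step 4): P = [2, 7] / [3] / [6];  Q = [1, 4] / [2] / [3]
  Insert 1 (step 5): P = [1, 7] / [2] / [3] / [6];  Q = [1, 4] / [2] / [3] / [5]
  Insert 5 (step 6): P = [1, 5] / [2, 7] / [3] / [6];  Q = [1, 4] / [2, 6] / [3] / [5]
  Insert 4 (step 7): P = [1, 4] / [2, 5] / [3, 7] / [6];  Q = [1, 4] / [2, 6] / [3, 7] / [5]
Final shape: (2, 2, 2, 1).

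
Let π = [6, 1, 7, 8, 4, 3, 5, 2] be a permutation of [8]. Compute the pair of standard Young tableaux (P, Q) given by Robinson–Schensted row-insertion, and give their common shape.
P = [1, 2, 5] / [3, 7, 8] / [4] / [6];  Q = [1, 3, 4] / [2, 5, 7] / [6] / [8];  common shape = (3, 3, 1, 1)

Row-insert the values π_1, π_2, … into P one at a time, bumping the leftmost entry strictly greater than the inserted value down to the next row. The recording tableau Q records, in position (i, j), the step at which that cell was added to P.
  Insert 6 (step 1): P = [6];  Q = [1]
  Insert 1 (step 2): P = [1] / [6];  Q = [1] / [2]
  Insert 7 (step 3): P = [1, 7] / [6];  Q = [1, 3] / [2]
  Insert 8 (step 4): P = [1, 7, 8] / [6];  Q = [1, 3, 4] / [2]
  Insert 4 (step 5): P = [1, 4, 8] / [6, 7];  Q = [1, 3, 4] / [2, 5]
  Insert 3 (step 6): P = [1, 3, 8] / [4, 7] / [6];  Q = [1, 3, 4] / [2, 5] / [6]
  Insert 5 (step 7): P = [1, 3, 5] / [4, 7, 8] / [6];  Q = [1, 3, 4] / [2, 5, 7] / [6]
  Insert 2 (step 8): P = [1, 2, 5] / [3, 7, 8] / [4] / [6];  Q = [1, 3, 4] / [2, 5, 7] / [6] / [8]
Final shape: (3, 3, 1, 1).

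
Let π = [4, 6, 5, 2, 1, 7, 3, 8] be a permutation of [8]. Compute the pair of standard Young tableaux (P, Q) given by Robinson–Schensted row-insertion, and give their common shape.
P = [1, 3, 7, 8] / [2, 5] / [4] / [6];  Q = [1, 2, 6, 8] / [3, 7] / [4] / [5];  common shape = (4, 2, 1, 1)

Row-insert the values π_1, π_2, … into P one at a time, bumping the leftmost entry strictly greater than the inserted value down to the next row. The recording tableau Q records, in position (i, j), the step at which that cell was added to P.
  Insert 4 (step 1): P = [4];  Q = [1]
  Insert 6 (step 2): P = [4, 6];  Q = [1, 2]
  Insert 5 (step 3): P = [4, 5] / [6];  Q = [1, 2] / [3]
  Insert 2 (step 4): P = [2, 5] / [4] / [6];  Q = [1, 2] / [3] / [4]
  Insert 1 (step 5): P = [1, 5] / [2] / [4] / [6];  Q = [1, 2] / [3] / [4] / [5]
  Insert 7 (step 6): P = [1, 5, 7] / [2] / [4] / [6];  Q = [1, 2, 6] / [3] / [4] / [5]
  Insert 3 (step 7): P = [1, 3, 7] / [2, 5] / [4] / [6];  Q = [1, 2, 6] / [3, 7] / [4] / [5]
  Insert 8 (step 8): P = [1, 3, 7, 8] / [2, 5] / [4] / [6];  Q = [1, 2, 6, 8] / [3, 7] / [4] / [5]
Final shape: (4, 2, 1, 1).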